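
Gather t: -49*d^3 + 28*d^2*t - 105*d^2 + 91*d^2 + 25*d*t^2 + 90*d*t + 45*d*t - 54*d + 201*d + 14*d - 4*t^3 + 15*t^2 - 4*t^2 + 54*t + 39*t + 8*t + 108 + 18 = -49*d^3 - 14*d^2 + 161*d - 4*t^3 + t^2*(25*d + 11) + t*(28*d^2 + 135*d + 101) + 126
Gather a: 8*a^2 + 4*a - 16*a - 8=8*a^2 - 12*a - 8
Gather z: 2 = 2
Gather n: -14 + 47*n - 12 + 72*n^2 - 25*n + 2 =72*n^2 + 22*n - 24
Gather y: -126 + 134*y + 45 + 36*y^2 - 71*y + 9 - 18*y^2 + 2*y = 18*y^2 + 65*y - 72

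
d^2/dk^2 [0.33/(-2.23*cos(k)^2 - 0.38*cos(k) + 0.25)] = (6.564228*(1 - cos(k)^2)^2 + 0.838926*cos(k)^3 + 4.065666*cos(k)^2 - 1.646502*cos(k) - 7.027482)/(2.23*cos(k)^2 + 0.38*cos(k) - 0.25)^3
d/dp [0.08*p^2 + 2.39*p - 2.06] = 0.16*p + 2.39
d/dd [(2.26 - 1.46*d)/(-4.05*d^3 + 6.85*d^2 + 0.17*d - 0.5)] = (-11.826*d^3 + 37.46*d^2 - 30.962*d + 0.3458)/(16.4025*d^6 - 55.485*d^5 + 45.5455*d^4 + 6.379*d^3 - 6.8211*d^2 - 0.17*d + 0.25)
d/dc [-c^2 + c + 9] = 1 - 2*c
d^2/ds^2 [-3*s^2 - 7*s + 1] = -6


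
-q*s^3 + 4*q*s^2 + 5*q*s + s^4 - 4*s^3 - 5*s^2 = s*(-q + s)*(s - 5)*(s + 1)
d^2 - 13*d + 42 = (d - 7)*(d - 6)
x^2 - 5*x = x*(x - 5)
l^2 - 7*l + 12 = (l - 4)*(l - 3)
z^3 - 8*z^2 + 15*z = z*(z - 5)*(z - 3)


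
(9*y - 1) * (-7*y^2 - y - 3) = -63*y^3 - 2*y^2 - 26*y + 3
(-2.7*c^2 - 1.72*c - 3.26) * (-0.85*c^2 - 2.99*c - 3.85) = 2.295*c^4 + 9.535*c^3 + 18.3088*c^2 + 16.3694*c + 12.551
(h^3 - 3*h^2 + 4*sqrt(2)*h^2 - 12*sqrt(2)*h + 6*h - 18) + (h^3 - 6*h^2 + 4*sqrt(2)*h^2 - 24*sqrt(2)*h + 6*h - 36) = 2*h^3 - 9*h^2 + 8*sqrt(2)*h^2 - 36*sqrt(2)*h + 12*h - 54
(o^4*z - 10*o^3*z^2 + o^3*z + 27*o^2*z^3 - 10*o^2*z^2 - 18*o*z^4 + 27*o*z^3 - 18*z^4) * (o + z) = o^5*z - 9*o^4*z^2 + o^4*z + 17*o^3*z^3 - 9*o^3*z^2 + 9*o^2*z^4 + 17*o^2*z^3 - 18*o*z^5 + 9*o*z^4 - 18*z^5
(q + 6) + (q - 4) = 2*q + 2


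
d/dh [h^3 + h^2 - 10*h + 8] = 3*h^2 + 2*h - 10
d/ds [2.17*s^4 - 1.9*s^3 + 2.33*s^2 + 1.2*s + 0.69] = 8.68*s^3 - 5.7*s^2 + 4.66*s + 1.2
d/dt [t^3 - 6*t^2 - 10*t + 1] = 3*t^2 - 12*t - 10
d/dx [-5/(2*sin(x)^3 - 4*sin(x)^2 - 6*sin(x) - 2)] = -5*(4*sin(x) + 3*cos(x)^2)*cos(x)/(2*(-sin(x)^3 + 2*sin(x)^2 + 3*sin(x) + 1)^2)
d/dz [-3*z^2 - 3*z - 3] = -6*z - 3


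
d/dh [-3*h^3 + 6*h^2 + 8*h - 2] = -9*h^2 + 12*h + 8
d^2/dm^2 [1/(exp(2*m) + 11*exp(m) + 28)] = (2*(2*exp(m) + 11)^2*exp(m) - (4*exp(m) + 11)*(exp(2*m) + 11*exp(m) + 28))*exp(m)/(exp(2*m) + 11*exp(m) + 28)^3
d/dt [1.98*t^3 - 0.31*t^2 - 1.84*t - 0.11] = 5.94*t^2 - 0.62*t - 1.84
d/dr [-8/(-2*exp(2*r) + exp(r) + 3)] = (8 - 32*exp(r))*exp(r)/(-2*exp(2*r) + exp(r) + 3)^2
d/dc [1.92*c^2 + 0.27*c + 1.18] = 3.84*c + 0.27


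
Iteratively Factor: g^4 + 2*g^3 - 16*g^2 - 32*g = (g + 4)*(g^3 - 2*g^2 - 8*g) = g*(g + 4)*(g^2 - 2*g - 8) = g*(g - 4)*(g + 4)*(g + 2)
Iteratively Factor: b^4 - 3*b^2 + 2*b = (b - 1)*(b^3 + b^2 - 2*b) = b*(b - 1)*(b^2 + b - 2) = b*(b - 1)^2*(b + 2)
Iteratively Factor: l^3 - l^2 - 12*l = (l)*(l^2 - l - 12) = l*(l + 3)*(l - 4)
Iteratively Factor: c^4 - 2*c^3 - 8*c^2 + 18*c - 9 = (c - 3)*(c^3 + c^2 - 5*c + 3) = (c - 3)*(c - 1)*(c^2 + 2*c - 3) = (c - 3)*(c - 1)^2*(c + 3)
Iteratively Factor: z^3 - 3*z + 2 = (z - 1)*(z^2 + z - 2) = (z - 1)^2*(z + 2)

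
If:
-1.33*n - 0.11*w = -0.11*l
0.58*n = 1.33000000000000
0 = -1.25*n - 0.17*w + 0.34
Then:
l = 12.86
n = 2.29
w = -14.86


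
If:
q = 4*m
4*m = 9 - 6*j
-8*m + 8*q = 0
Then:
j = 3/2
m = 0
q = 0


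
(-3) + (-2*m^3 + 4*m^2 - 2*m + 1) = -2*m^3 + 4*m^2 - 2*m - 2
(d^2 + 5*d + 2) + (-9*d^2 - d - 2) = -8*d^2 + 4*d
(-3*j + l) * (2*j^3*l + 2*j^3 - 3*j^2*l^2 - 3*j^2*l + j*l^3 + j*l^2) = -6*j^4*l - 6*j^4 + 11*j^3*l^2 + 11*j^3*l - 6*j^2*l^3 - 6*j^2*l^2 + j*l^4 + j*l^3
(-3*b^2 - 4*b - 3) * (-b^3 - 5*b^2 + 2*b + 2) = 3*b^5 + 19*b^4 + 17*b^3 + b^2 - 14*b - 6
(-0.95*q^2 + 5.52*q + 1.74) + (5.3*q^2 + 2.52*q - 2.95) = 4.35*q^2 + 8.04*q - 1.21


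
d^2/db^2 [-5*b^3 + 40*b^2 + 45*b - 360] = 80 - 30*b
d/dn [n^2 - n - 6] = 2*n - 1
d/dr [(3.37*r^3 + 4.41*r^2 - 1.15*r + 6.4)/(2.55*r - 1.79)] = (17.187*r^3 - 6.8514*r^2 - 15.7878*r - 14.2615)/(6.5025*r^2 - 9.129*r + 3.2041)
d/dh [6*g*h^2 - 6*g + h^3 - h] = 12*g*h + 3*h^2 - 1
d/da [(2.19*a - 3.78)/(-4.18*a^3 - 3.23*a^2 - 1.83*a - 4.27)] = (18.3084*a^3 - 40.3275*a^2 - 24.4188*a - 16.2687)/(17.4724*a^6 + 27.0028*a^5 + 25.7317*a^4 + 47.519*a^3 + 30.9331*a^2 + 15.6282*a + 18.2329)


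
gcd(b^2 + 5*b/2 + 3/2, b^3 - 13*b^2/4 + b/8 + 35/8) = b + 1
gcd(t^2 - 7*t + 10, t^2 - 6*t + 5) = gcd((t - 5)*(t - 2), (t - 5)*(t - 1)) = t - 5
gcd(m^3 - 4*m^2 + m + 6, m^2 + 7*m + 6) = m + 1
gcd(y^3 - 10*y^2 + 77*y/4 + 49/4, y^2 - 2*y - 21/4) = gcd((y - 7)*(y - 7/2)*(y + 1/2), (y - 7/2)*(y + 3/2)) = y - 7/2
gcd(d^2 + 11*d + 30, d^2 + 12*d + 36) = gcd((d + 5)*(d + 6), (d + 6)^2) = d + 6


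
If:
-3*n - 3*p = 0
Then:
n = -p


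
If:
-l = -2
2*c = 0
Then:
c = 0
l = 2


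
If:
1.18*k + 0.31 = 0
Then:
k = -0.26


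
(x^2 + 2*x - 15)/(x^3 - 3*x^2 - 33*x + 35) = (x - 3)/(x^2 - 8*x + 7)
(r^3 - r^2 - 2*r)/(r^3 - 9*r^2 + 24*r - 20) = r*(r + 1)/(r^2 - 7*r + 10)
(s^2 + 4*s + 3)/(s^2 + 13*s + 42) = (s^2 + 4*s + 3)/(s^2 + 13*s + 42)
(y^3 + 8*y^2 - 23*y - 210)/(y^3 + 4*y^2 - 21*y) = (y^2 + y - 30)/(y*(y - 3))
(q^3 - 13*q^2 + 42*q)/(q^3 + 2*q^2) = (q^2 - 13*q + 42)/(q*(q + 2))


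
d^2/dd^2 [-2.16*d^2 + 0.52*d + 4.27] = -4.32000000000000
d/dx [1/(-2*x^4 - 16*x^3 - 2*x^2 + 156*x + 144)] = (2*x^3 + 12*x^2 + x - 39)/(x^4 + 8*x^3 + x^2 - 78*x - 72)^2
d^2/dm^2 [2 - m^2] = -2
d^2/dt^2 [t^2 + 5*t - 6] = 2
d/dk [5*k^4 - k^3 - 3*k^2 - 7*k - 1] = 20*k^3 - 3*k^2 - 6*k - 7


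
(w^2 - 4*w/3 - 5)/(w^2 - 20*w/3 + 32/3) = (3*w^2 - 4*w - 15)/(3*w^2 - 20*w + 32)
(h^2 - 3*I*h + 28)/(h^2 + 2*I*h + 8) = (h - 7*I)/(h - 2*I)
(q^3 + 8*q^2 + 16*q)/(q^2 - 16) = q*(q + 4)/(q - 4)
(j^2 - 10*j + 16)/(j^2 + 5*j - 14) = (j - 8)/(j + 7)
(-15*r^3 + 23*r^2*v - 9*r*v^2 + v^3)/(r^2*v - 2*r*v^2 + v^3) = (-15*r^2 + 8*r*v - v^2)/(v*(r - v))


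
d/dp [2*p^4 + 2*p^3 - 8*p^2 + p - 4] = 8*p^3 + 6*p^2 - 16*p + 1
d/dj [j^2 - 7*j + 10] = 2*j - 7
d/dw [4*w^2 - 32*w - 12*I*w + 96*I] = 8*w - 32 - 12*I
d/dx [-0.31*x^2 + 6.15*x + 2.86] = 6.15 - 0.62*x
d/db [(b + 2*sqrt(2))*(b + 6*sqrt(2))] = 2*b + 8*sqrt(2)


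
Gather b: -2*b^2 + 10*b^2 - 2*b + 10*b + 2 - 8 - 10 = 8*b^2 + 8*b - 16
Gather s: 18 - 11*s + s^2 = s^2 - 11*s + 18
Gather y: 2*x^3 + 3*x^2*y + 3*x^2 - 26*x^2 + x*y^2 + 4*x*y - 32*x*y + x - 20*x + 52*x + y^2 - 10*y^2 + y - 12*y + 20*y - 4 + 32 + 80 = 2*x^3 - 23*x^2 + 33*x + y^2*(x - 9) + y*(3*x^2 - 28*x + 9) + 108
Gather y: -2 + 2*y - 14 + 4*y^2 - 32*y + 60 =4*y^2 - 30*y + 44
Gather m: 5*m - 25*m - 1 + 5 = 4 - 20*m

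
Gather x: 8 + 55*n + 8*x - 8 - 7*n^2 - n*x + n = -7*n^2 + 56*n + x*(8 - n)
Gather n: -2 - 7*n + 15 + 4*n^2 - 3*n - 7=4*n^2 - 10*n + 6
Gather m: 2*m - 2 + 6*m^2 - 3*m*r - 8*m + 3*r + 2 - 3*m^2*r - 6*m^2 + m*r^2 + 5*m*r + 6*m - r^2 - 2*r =-3*m^2*r + m*(r^2 + 2*r) - r^2 + r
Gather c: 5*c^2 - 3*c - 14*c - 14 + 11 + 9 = 5*c^2 - 17*c + 6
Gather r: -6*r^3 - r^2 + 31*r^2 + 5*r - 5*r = -6*r^3 + 30*r^2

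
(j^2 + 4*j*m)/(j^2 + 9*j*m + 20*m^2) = j/(j + 5*m)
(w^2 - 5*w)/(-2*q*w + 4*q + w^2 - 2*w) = w*(5 - w)/(2*q*w - 4*q - w^2 + 2*w)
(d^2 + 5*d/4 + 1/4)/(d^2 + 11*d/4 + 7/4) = (4*d + 1)/(4*d + 7)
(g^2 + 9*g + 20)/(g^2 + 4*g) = (g + 5)/g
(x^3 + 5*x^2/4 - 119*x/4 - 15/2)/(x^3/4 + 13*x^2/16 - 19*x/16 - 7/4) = 4*(4*x^3 + 5*x^2 - 119*x - 30)/(4*x^3 + 13*x^2 - 19*x - 28)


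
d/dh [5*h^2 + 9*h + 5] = 10*h + 9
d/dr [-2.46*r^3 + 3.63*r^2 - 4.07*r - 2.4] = -7.38*r^2 + 7.26*r - 4.07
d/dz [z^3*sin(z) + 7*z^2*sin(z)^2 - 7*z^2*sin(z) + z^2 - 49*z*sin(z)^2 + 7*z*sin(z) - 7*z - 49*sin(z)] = z^3*cos(z) + 3*z^2*sin(z) + 7*z^2*sin(2*z) - 7*z^2*cos(z) + 14*z*sin(z)^2 - 14*z*sin(z) - 49*z*sin(2*z) + 7*z*cos(z) + 2*z - 49*sin(z)^2 + 7*sin(z) - 49*cos(z) - 7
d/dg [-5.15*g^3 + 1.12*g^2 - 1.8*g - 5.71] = -15.45*g^2 + 2.24*g - 1.8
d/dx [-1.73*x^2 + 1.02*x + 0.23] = 1.02 - 3.46*x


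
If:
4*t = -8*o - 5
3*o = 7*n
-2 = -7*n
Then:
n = 2/7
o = 2/3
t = -31/12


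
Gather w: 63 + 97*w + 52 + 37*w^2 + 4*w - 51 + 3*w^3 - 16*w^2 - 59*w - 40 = 3*w^3 + 21*w^2 + 42*w + 24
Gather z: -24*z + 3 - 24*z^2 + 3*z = -24*z^2 - 21*z + 3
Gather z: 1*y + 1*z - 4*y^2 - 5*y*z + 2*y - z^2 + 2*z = -4*y^2 + 3*y - z^2 + z*(3 - 5*y)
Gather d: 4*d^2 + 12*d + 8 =4*d^2 + 12*d + 8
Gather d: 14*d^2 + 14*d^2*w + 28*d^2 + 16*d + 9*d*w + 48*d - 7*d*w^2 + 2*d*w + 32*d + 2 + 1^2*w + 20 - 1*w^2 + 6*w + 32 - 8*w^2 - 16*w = d^2*(14*w + 42) + d*(-7*w^2 + 11*w + 96) - 9*w^2 - 9*w + 54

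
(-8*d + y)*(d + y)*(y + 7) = -8*d^2*y - 56*d^2 - 7*d*y^2 - 49*d*y + y^3 + 7*y^2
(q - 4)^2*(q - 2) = q^3 - 10*q^2 + 32*q - 32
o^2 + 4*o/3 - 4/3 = (o - 2/3)*(o + 2)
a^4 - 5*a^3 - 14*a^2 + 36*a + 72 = (a - 6)*(a - 3)*(a + 2)^2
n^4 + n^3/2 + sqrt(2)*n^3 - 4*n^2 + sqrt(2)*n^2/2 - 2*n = n*(n + 1/2)*(n - sqrt(2))*(n + 2*sqrt(2))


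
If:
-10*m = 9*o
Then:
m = -9*o/10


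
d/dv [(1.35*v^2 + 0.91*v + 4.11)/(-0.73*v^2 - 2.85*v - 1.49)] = (-3.1832*v^2 + 1.9776*v + 10.3576)/(0.5329*v^4 + 4.161*v^3 + 10.2979*v^2 + 8.493*v + 2.2201)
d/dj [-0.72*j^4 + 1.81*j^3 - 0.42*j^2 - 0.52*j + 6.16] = -2.88*j^3 + 5.43*j^2 - 0.84*j - 0.52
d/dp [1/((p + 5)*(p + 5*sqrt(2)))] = -(2*p + 5 + 5*sqrt(2))/((p + 5)^2*(p + 5*sqrt(2))^2)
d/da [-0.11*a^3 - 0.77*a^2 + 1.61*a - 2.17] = -0.33*a^2 - 1.54*a + 1.61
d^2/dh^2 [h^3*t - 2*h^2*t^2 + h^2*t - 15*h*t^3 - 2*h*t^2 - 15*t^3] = 2*t*(3*h - 2*t + 1)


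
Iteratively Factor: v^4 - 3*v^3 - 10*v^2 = (v + 2)*(v^3 - 5*v^2) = (v - 5)*(v + 2)*(v^2) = v*(v - 5)*(v + 2)*(v)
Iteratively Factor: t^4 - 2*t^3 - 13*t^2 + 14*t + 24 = (t - 4)*(t^3 + 2*t^2 - 5*t - 6) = (t - 4)*(t + 1)*(t^2 + t - 6) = (t - 4)*(t + 1)*(t + 3)*(t - 2)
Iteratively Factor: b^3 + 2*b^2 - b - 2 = (b - 1)*(b^2 + 3*b + 2) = (b - 1)*(b + 1)*(b + 2)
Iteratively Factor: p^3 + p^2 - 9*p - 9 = (p + 1)*(p^2 - 9) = (p + 1)*(p + 3)*(p - 3)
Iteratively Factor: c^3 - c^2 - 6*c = (c - 3)*(c^2 + 2*c) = c*(c - 3)*(c + 2)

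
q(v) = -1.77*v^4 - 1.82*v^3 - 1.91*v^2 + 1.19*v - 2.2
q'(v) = -7.08*v^3 - 5.46*v^2 - 3.82*v + 1.19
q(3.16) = -251.43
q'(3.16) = -288.81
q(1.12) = -8.61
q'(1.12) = -19.88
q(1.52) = -20.64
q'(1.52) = -42.09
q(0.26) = -2.06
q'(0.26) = -0.30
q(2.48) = -105.71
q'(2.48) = -149.86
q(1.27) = -12.10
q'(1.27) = -26.97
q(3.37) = -317.83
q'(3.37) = -344.66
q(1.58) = -23.30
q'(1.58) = -46.40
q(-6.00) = -1978.90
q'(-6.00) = 1356.83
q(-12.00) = -33849.28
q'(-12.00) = 11495.03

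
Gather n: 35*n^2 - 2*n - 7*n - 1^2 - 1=35*n^2 - 9*n - 2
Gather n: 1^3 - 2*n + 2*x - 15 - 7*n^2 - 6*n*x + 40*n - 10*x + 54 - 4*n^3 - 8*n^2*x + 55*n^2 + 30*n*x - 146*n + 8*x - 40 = -4*n^3 + n^2*(48 - 8*x) + n*(24*x - 108)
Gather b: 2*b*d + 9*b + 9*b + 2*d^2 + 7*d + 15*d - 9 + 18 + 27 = b*(2*d + 18) + 2*d^2 + 22*d + 36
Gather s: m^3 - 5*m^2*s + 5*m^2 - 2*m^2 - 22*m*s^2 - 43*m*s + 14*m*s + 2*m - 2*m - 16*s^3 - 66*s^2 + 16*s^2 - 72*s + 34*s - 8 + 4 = m^3 + 3*m^2 - 16*s^3 + s^2*(-22*m - 50) + s*(-5*m^2 - 29*m - 38) - 4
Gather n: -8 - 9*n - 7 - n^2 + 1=-n^2 - 9*n - 14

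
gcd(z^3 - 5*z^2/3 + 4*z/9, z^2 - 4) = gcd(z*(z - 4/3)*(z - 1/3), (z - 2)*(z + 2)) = 1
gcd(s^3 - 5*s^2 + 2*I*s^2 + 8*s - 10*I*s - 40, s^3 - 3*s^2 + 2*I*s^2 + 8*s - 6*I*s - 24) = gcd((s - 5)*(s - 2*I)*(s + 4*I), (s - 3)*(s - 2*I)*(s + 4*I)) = s^2 + 2*I*s + 8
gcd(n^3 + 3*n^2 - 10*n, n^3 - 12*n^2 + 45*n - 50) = n - 2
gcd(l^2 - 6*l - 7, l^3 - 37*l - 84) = l - 7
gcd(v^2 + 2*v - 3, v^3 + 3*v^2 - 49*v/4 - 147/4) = v + 3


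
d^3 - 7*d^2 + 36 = (d - 6)*(d - 3)*(d + 2)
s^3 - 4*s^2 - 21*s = s*(s - 7)*(s + 3)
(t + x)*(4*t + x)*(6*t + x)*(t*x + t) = 24*t^4*x + 24*t^4 + 34*t^3*x^2 + 34*t^3*x + 11*t^2*x^3 + 11*t^2*x^2 + t*x^4 + t*x^3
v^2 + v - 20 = (v - 4)*(v + 5)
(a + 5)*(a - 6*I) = a^2 + 5*a - 6*I*a - 30*I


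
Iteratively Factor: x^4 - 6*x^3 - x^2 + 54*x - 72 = (x - 2)*(x^3 - 4*x^2 - 9*x + 36) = (x - 4)*(x - 2)*(x^2 - 9) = (x - 4)*(x - 2)*(x + 3)*(x - 3)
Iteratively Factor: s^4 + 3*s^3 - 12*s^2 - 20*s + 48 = (s - 2)*(s^3 + 5*s^2 - 2*s - 24) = (s - 2)*(s + 3)*(s^2 + 2*s - 8) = (s - 2)^2*(s + 3)*(s + 4)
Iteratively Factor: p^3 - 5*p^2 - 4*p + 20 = (p - 2)*(p^2 - 3*p - 10) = (p - 2)*(p + 2)*(p - 5)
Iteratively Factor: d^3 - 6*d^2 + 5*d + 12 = (d - 3)*(d^2 - 3*d - 4) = (d - 3)*(d + 1)*(d - 4)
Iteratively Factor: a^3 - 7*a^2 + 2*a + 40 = (a - 5)*(a^2 - 2*a - 8) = (a - 5)*(a + 2)*(a - 4)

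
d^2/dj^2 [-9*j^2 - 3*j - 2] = -18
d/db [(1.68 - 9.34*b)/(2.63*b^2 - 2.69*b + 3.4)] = (24.5642*b^2 - 8.8368*b - 27.2368)/(6.9169*b^4 - 14.1494*b^3 + 25.1201*b^2 - 18.292*b + 11.56)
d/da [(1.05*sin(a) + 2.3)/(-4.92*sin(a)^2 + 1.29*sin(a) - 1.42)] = (5.166*sin(a)^2 + 22.632*sin(a) - 4.458)*cos(a)/(24.2064*sin(a)^4 - 12.6936*sin(a)^3 + 15.6369*sin(a)^2 - 3.6636*sin(a) + 2.0164)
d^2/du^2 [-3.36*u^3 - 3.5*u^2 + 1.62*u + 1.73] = -20.16*u - 7.0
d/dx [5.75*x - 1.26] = 5.75000000000000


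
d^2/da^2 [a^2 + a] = 2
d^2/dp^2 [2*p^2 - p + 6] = 4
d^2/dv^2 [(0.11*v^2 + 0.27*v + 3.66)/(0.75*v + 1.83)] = 4.113108/(0.421875*v^3 + 3.088125*v^2 + 7.535025*v + 6.128487)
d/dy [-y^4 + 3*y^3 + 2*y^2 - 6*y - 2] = -4*y^3 + 9*y^2 + 4*y - 6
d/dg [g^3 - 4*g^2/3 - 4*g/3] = 3*g^2 - 8*g/3 - 4/3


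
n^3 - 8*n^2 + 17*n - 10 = (n - 5)*(n - 2)*(n - 1)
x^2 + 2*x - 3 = (x - 1)*(x + 3)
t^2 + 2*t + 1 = (t + 1)^2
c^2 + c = c*(c + 1)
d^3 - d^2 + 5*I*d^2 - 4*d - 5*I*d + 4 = (d - 1)*(d + I)*(d + 4*I)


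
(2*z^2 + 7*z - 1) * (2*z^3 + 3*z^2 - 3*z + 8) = 4*z^5 + 20*z^4 + 13*z^3 - 8*z^2 + 59*z - 8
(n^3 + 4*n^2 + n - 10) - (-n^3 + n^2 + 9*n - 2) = 2*n^3 + 3*n^2 - 8*n - 8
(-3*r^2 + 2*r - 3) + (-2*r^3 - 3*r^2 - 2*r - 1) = -2*r^3 - 6*r^2 - 4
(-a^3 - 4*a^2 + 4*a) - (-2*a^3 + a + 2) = a^3 - 4*a^2 + 3*a - 2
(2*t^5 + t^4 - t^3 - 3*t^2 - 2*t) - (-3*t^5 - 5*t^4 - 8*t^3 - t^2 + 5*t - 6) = 5*t^5 + 6*t^4 + 7*t^3 - 2*t^2 - 7*t + 6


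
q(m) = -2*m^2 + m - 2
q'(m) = 1 - 4*m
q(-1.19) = -6.02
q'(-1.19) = 5.76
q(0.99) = -2.97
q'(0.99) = -2.96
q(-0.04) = -2.04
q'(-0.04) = 1.16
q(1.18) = -3.60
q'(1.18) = -3.72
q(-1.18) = -5.96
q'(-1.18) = 5.72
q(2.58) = -12.73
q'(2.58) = -9.32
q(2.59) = -12.83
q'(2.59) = -9.36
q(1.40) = -4.52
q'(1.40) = -4.60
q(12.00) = -278.00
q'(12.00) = -47.00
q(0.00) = -2.00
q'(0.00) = 1.00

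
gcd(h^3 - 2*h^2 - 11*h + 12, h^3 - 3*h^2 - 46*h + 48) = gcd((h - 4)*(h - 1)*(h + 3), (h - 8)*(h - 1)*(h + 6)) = h - 1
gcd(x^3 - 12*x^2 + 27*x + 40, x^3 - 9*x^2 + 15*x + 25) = x^2 - 4*x - 5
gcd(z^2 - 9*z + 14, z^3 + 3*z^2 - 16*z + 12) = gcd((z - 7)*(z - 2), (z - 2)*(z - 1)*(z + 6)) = z - 2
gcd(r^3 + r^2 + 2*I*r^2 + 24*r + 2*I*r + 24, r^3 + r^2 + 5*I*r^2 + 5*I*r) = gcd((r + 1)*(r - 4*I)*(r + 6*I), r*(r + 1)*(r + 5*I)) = r + 1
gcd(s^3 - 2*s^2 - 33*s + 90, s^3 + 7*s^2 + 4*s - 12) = s + 6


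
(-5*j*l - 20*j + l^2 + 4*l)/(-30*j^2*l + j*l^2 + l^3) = (l + 4)/(l*(6*j + l))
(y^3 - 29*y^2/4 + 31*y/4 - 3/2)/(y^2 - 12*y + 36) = (4*y^2 - 5*y + 1)/(4*(y - 6))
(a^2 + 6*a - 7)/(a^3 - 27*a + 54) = (a^2 + 6*a - 7)/(a^3 - 27*a + 54)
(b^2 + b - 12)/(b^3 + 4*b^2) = (b - 3)/b^2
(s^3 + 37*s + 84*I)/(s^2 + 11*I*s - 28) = (s^2 - 4*I*s + 21)/(s + 7*I)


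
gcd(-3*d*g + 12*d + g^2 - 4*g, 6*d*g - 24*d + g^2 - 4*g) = g - 4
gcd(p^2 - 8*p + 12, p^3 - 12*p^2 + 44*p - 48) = p^2 - 8*p + 12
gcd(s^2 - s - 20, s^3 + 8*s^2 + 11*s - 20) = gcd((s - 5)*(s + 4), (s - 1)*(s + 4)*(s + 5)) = s + 4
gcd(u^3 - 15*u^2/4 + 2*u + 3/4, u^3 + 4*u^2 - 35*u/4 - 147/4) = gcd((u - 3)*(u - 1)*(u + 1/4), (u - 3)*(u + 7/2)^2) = u - 3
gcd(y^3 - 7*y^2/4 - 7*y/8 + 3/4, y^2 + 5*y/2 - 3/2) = y - 1/2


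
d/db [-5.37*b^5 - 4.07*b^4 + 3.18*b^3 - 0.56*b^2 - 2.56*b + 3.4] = -26.85*b^4 - 16.28*b^3 + 9.54*b^2 - 1.12*b - 2.56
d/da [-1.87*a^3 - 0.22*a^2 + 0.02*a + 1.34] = -5.61*a^2 - 0.44*a + 0.02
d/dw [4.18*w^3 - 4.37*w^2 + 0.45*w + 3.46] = 12.54*w^2 - 8.74*w + 0.45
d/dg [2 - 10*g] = -10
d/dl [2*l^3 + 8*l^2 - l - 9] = 6*l^2 + 16*l - 1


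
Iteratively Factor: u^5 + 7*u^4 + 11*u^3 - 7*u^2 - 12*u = (u + 3)*(u^4 + 4*u^3 - u^2 - 4*u) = u*(u + 3)*(u^3 + 4*u^2 - u - 4) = u*(u + 1)*(u + 3)*(u^2 + 3*u - 4) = u*(u - 1)*(u + 1)*(u + 3)*(u + 4)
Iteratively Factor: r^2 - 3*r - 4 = (r - 4)*(r + 1)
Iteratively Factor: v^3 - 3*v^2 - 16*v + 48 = (v - 4)*(v^2 + v - 12) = (v - 4)*(v - 3)*(v + 4)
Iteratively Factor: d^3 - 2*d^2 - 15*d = (d + 3)*(d^2 - 5*d) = (d - 5)*(d + 3)*(d)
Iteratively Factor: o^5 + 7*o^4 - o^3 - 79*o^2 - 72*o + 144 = (o - 3)*(o^4 + 10*o^3 + 29*o^2 + 8*o - 48) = (o - 3)*(o + 3)*(o^3 + 7*o^2 + 8*o - 16) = (o - 3)*(o - 1)*(o + 3)*(o^2 + 8*o + 16) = (o - 3)*(o - 1)*(o + 3)*(o + 4)*(o + 4)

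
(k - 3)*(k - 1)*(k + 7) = k^3 + 3*k^2 - 25*k + 21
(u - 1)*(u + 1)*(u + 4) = u^3 + 4*u^2 - u - 4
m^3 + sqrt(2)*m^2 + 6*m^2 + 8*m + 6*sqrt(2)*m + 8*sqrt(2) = (m + 2)*(m + 4)*(m + sqrt(2))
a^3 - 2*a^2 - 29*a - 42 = (a - 7)*(a + 2)*(a + 3)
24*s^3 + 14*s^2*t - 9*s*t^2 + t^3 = (-6*s + t)*(-4*s + t)*(s + t)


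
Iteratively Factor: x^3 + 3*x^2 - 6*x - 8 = (x + 4)*(x^2 - x - 2) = (x - 2)*(x + 4)*(x + 1)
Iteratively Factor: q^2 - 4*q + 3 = (q - 1)*(q - 3)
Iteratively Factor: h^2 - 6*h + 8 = (h - 2)*(h - 4)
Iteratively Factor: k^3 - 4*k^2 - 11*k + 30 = (k - 2)*(k^2 - 2*k - 15) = (k - 2)*(k + 3)*(k - 5)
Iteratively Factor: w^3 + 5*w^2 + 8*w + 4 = (w + 2)*(w^2 + 3*w + 2) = (w + 1)*(w + 2)*(w + 2)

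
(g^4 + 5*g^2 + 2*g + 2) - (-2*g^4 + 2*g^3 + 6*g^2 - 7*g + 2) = 3*g^4 - 2*g^3 - g^2 + 9*g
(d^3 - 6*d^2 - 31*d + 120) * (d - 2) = d^4 - 8*d^3 - 19*d^2 + 182*d - 240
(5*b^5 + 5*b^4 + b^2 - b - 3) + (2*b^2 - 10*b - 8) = 5*b^5 + 5*b^4 + 3*b^2 - 11*b - 11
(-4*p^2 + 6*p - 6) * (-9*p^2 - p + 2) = 36*p^4 - 50*p^3 + 40*p^2 + 18*p - 12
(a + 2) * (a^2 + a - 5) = a^3 + 3*a^2 - 3*a - 10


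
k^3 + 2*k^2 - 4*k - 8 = (k - 2)*(k + 2)^2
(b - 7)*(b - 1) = b^2 - 8*b + 7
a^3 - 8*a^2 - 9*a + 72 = (a - 8)*(a - 3)*(a + 3)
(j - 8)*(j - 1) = j^2 - 9*j + 8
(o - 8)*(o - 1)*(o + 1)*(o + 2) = o^4 - 6*o^3 - 17*o^2 + 6*o + 16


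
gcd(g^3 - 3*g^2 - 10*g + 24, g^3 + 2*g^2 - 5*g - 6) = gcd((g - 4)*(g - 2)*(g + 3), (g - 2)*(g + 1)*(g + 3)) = g^2 + g - 6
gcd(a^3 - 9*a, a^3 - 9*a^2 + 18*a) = a^2 - 3*a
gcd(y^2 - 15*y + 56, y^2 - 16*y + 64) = y - 8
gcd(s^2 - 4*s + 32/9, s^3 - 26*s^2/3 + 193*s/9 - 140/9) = s - 4/3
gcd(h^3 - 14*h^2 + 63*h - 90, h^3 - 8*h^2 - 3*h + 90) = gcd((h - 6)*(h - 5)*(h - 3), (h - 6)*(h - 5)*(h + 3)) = h^2 - 11*h + 30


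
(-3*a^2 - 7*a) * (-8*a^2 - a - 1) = 24*a^4 + 59*a^3 + 10*a^2 + 7*a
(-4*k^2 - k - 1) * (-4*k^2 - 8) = 16*k^4 + 4*k^3 + 36*k^2 + 8*k + 8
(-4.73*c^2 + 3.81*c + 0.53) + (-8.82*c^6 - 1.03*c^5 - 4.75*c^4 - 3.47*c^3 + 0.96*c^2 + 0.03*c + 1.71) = -8.82*c^6 - 1.03*c^5 - 4.75*c^4 - 3.47*c^3 - 3.77*c^2 + 3.84*c + 2.24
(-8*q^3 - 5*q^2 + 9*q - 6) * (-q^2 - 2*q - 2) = 8*q^5 + 21*q^4 + 17*q^3 - 2*q^2 - 6*q + 12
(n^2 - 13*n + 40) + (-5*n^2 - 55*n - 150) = -4*n^2 - 68*n - 110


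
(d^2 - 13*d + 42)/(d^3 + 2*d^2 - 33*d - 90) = (d - 7)/(d^2 + 8*d + 15)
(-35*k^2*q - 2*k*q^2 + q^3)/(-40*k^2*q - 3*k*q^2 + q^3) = (-7*k + q)/(-8*k + q)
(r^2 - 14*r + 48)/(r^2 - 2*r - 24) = (r - 8)/(r + 4)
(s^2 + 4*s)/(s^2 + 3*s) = (s + 4)/(s + 3)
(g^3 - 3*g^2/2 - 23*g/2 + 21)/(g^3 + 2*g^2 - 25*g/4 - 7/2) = 2*(g - 3)/(2*g + 1)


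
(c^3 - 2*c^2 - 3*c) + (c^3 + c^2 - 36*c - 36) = 2*c^3 - c^2 - 39*c - 36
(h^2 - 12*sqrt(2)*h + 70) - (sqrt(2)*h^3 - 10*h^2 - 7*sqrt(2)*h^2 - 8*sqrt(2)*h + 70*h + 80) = -sqrt(2)*h^3 + 7*sqrt(2)*h^2 + 11*h^2 - 70*h - 4*sqrt(2)*h - 10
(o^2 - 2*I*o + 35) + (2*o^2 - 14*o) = 3*o^2 - 14*o - 2*I*o + 35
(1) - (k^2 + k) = -k^2 - k + 1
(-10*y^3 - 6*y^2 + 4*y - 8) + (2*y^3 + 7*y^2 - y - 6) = -8*y^3 + y^2 + 3*y - 14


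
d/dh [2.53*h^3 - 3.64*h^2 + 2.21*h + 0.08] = 7.59*h^2 - 7.28*h + 2.21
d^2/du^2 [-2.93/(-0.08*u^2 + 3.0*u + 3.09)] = (0.037504*u^2 - 1.4064*u - 2.93*(0.16*u - 3.0)*(0.32*u - 6.0) - 1.448592)/(-0.08*u^2 + 3.0*u + 3.09)^3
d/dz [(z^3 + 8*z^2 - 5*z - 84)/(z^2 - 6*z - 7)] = (z^4 - 12*z^3 - 64*z^2 + 56*z - 469)/(z^4 - 12*z^3 + 22*z^2 + 84*z + 49)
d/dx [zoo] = 0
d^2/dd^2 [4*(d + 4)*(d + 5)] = 8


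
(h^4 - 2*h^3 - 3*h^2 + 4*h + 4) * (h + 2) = h^5 - 7*h^3 - 2*h^2 + 12*h + 8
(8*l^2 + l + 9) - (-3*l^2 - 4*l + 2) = 11*l^2 + 5*l + 7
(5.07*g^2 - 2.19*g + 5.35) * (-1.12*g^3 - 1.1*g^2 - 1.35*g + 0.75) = -5.6784*g^5 - 3.1242*g^4 - 10.4275*g^3 + 0.874000000000001*g^2 - 8.865*g + 4.0125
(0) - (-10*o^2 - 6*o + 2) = 10*o^2 + 6*o - 2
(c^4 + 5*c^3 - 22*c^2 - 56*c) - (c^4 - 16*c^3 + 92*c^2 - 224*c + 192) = 21*c^3 - 114*c^2 + 168*c - 192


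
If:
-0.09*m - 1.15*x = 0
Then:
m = -12.7777777777778*x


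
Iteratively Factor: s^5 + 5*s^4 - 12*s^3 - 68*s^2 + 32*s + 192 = (s - 3)*(s^4 + 8*s^3 + 12*s^2 - 32*s - 64) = (s - 3)*(s - 2)*(s^3 + 10*s^2 + 32*s + 32) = (s - 3)*(s - 2)*(s + 4)*(s^2 + 6*s + 8) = (s - 3)*(s - 2)*(s + 4)^2*(s + 2)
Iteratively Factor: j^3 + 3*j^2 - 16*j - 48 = (j - 4)*(j^2 + 7*j + 12) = (j - 4)*(j + 3)*(j + 4)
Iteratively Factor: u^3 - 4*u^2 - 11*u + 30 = (u + 3)*(u^2 - 7*u + 10) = (u - 2)*(u + 3)*(u - 5)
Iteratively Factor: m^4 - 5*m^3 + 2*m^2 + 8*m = (m - 4)*(m^3 - m^2 - 2*m) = (m - 4)*(m - 2)*(m^2 + m) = m*(m - 4)*(m - 2)*(m + 1)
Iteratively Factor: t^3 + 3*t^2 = (t + 3)*(t^2) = t*(t + 3)*(t)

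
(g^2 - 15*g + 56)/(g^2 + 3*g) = (g^2 - 15*g + 56)/(g*(g + 3))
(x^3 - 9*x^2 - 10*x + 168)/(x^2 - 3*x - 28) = x - 6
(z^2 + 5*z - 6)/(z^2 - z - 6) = (-z^2 - 5*z + 6)/(-z^2 + z + 6)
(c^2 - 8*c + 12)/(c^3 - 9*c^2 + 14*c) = (c - 6)/(c*(c - 7))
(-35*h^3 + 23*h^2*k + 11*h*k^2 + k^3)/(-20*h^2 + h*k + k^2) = (7*h^2 - 6*h*k - k^2)/(4*h - k)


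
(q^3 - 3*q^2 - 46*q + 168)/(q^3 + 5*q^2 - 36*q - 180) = (q^2 + 3*q - 28)/(q^2 + 11*q + 30)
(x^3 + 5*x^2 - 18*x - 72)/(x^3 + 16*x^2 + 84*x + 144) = (x^2 - x - 12)/(x^2 + 10*x + 24)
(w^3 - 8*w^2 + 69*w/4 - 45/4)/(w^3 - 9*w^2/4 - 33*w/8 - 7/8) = 2*(-4*w^3 + 32*w^2 - 69*w + 45)/(-8*w^3 + 18*w^2 + 33*w + 7)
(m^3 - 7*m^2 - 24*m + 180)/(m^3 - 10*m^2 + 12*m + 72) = (m + 5)/(m + 2)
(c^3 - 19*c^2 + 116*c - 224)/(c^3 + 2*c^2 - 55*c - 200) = (c^2 - 11*c + 28)/(c^2 + 10*c + 25)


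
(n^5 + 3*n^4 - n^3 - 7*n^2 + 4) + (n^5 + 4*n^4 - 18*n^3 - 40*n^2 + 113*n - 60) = 2*n^5 + 7*n^4 - 19*n^3 - 47*n^2 + 113*n - 56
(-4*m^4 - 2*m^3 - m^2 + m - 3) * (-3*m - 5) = 12*m^5 + 26*m^4 + 13*m^3 + 2*m^2 + 4*m + 15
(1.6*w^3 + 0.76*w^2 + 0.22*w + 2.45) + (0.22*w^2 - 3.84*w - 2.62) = 1.6*w^3 + 0.98*w^2 - 3.62*w - 0.17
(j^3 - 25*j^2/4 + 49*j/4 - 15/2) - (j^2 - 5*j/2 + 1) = j^3 - 29*j^2/4 + 59*j/4 - 17/2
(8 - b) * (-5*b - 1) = 5*b^2 - 39*b - 8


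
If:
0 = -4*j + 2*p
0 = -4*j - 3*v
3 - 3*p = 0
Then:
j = 1/2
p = 1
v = -2/3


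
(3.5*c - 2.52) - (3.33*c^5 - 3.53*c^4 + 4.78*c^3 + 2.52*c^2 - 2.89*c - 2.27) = -3.33*c^5 + 3.53*c^4 - 4.78*c^3 - 2.52*c^2 + 6.39*c - 0.25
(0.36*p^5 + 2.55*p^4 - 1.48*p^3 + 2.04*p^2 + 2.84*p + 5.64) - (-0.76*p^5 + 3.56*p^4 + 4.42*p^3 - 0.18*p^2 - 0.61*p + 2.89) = 1.12*p^5 - 1.01*p^4 - 5.9*p^3 + 2.22*p^2 + 3.45*p + 2.75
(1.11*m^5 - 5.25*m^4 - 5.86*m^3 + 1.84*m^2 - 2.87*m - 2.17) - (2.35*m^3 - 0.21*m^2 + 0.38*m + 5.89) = 1.11*m^5 - 5.25*m^4 - 8.21*m^3 + 2.05*m^2 - 3.25*m - 8.06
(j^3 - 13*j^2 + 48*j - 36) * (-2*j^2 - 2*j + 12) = -2*j^5 + 24*j^4 - 58*j^3 - 180*j^2 + 648*j - 432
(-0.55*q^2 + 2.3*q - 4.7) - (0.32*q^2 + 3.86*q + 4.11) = -0.87*q^2 - 1.56*q - 8.81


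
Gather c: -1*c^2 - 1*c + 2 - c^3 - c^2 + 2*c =-c^3 - 2*c^2 + c + 2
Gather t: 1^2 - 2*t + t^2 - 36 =t^2 - 2*t - 35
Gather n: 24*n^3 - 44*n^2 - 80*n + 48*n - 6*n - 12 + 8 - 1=24*n^3 - 44*n^2 - 38*n - 5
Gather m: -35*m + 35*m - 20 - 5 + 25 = 0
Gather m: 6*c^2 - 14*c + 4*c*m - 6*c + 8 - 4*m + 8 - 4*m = 6*c^2 - 20*c + m*(4*c - 8) + 16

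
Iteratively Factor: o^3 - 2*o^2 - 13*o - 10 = (o + 1)*(o^2 - 3*o - 10) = (o + 1)*(o + 2)*(o - 5)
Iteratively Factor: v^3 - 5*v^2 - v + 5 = (v - 5)*(v^2 - 1) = (v - 5)*(v - 1)*(v + 1)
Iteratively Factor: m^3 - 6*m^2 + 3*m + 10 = (m - 2)*(m^2 - 4*m - 5) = (m - 5)*(m - 2)*(m + 1)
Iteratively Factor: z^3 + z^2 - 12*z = (z - 3)*(z^2 + 4*z) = (z - 3)*(z + 4)*(z)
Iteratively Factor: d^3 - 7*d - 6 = (d - 3)*(d^2 + 3*d + 2) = (d - 3)*(d + 2)*(d + 1)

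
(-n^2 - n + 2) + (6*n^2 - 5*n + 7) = 5*n^2 - 6*n + 9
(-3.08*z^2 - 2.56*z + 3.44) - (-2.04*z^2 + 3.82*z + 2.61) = -1.04*z^2 - 6.38*z + 0.83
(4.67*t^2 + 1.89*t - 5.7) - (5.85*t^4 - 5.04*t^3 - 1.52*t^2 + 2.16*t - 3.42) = -5.85*t^4 + 5.04*t^3 + 6.19*t^2 - 0.27*t - 2.28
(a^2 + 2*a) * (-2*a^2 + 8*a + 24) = -2*a^4 + 4*a^3 + 40*a^2 + 48*a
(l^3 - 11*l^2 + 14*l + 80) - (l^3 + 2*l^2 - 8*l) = -13*l^2 + 22*l + 80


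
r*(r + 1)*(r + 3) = r^3 + 4*r^2 + 3*r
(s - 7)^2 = s^2 - 14*s + 49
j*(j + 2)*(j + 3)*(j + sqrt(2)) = j^4 + sqrt(2)*j^3 + 5*j^3 + 6*j^2 + 5*sqrt(2)*j^2 + 6*sqrt(2)*j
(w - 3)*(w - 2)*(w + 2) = w^3 - 3*w^2 - 4*w + 12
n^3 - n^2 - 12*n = n*(n - 4)*(n + 3)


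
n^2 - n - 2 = (n - 2)*(n + 1)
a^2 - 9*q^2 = (a - 3*q)*(a + 3*q)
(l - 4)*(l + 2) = l^2 - 2*l - 8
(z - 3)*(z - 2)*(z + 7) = z^3 + 2*z^2 - 29*z + 42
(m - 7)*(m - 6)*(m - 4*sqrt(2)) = m^3 - 13*m^2 - 4*sqrt(2)*m^2 + 42*m + 52*sqrt(2)*m - 168*sqrt(2)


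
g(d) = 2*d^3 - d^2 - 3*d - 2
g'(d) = 6*d^2 - 2*d - 3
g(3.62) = 68.91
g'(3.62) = 68.39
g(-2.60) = -36.11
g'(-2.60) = 42.76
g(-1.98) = -15.51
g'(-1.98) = 24.48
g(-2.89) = -49.96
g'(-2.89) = 52.89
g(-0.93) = -1.68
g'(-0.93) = 4.05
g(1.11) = -3.83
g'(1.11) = 2.17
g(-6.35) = -535.37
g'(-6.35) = 251.64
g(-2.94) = -52.65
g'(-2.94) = 54.74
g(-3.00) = -56.00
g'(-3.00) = 57.00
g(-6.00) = -452.00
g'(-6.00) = 225.00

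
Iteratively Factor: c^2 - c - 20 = (c + 4)*(c - 5)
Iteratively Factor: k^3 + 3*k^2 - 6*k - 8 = (k + 1)*(k^2 + 2*k - 8) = (k + 1)*(k + 4)*(k - 2)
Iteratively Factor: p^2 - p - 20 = (p + 4)*(p - 5)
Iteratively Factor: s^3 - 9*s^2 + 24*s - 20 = (s - 2)*(s^2 - 7*s + 10) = (s - 2)^2*(s - 5)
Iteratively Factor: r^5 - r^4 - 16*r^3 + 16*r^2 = (r)*(r^4 - r^3 - 16*r^2 + 16*r) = r*(r - 4)*(r^3 + 3*r^2 - 4*r) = r*(r - 4)*(r + 4)*(r^2 - r) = r^2*(r - 4)*(r + 4)*(r - 1)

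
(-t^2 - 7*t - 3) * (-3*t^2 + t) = 3*t^4 + 20*t^3 + 2*t^2 - 3*t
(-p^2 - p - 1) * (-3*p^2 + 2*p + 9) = 3*p^4 + p^3 - 8*p^2 - 11*p - 9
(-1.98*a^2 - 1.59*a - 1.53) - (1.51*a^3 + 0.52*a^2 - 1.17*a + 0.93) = -1.51*a^3 - 2.5*a^2 - 0.42*a - 2.46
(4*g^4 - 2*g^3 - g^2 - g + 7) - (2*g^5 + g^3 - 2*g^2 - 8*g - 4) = -2*g^5 + 4*g^4 - 3*g^3 + g^2 + 7*g + 11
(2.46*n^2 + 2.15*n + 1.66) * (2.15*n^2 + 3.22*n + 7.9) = 5.289*n^4 + 12.5437*n^3 + 29.926*n^2 + 22.3302*n + 13.114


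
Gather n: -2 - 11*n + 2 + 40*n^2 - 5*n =40*n^2 - 16*n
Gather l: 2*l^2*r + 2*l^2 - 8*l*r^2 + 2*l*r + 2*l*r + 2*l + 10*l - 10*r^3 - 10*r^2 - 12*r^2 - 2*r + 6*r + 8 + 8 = l^2*(2*r + 2) + l*(-8*r^2 + 4*r + 12) - 10*r^3 - 22*r^2 + 4*r + 16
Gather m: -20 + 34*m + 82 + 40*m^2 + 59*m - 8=40*m^2 + 93*m + 54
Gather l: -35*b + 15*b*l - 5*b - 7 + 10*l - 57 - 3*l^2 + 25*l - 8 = -40*b - 3*l^2 + l*(15*b + 35) - 72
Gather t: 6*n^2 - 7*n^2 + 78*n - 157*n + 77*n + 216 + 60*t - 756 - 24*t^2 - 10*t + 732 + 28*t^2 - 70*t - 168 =-n^2 - 2*n + 4*t^2 - 20*t + 24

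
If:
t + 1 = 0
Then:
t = -1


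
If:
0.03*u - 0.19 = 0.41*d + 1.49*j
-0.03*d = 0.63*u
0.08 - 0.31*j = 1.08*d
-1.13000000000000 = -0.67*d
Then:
No Solution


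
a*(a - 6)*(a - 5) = a^3 - 11*a^2 + 30*a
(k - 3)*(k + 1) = k^2 - 2*k - 3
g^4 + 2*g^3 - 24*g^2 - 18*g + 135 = (g - 3)^2*(g + 3)*(g + 5)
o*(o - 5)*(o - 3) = o^3 - 8*o^2 + 15*o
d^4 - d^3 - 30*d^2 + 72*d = d*(d - 4)*(d - 3)*(d + 6)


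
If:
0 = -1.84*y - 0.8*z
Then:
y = -0.434782608695652*z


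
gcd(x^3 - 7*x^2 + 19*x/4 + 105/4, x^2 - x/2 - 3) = x + 3/2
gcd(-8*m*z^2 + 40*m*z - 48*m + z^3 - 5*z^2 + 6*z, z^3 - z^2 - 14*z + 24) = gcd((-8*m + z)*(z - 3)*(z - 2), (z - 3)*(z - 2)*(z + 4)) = z^2 - 5*z + 6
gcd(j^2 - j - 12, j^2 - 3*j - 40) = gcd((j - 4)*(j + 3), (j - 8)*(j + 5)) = 1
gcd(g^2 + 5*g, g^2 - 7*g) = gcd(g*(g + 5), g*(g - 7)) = g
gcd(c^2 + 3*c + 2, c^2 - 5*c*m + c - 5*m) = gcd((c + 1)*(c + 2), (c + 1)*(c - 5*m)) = c + 1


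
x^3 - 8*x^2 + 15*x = x*(x - 5)*(x - 3)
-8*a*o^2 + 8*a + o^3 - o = (-8*a + o)*(o - 1)*(o + 1)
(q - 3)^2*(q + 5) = q^3 - q^2 - 21*q + 45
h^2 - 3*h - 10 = (h - 5)*(h + 2)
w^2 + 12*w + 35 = (w + 5)*(w + 7)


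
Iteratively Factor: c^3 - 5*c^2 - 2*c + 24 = (c + 2)*(c^2 - 7*c + 12) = (c - 3)*(c + 2)*(c - 4)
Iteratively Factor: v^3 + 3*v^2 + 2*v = (v + 1)*(v^2 + 2*v) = (v + 1)*(v + 2)*(v)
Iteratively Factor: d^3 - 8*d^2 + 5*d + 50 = (d - 5)*(d^2 - 3*d - 10) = (d - 5)*(d + 2)*(d - 5)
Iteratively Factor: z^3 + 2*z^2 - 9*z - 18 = (z - 3)*(z^2 + 5*z + 6) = (z - 3)*(z + 3)*(z + 2)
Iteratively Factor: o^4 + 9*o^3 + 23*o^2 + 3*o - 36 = (o + 3)*(o^3 + 6*o^2 + 5*o - 12) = (o + 3)^2*(o^2 + 3*o - 4) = (o + 3)^2*(o + 4)*(o - 1)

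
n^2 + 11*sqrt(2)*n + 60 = (n + 5*sqrt(2))*(n + 6*sqrt(2))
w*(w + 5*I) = w^2 + 5*I*w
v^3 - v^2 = v^2*(v - 1)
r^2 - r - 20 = (r - 5)*(r + 4)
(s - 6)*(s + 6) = s^2 - 36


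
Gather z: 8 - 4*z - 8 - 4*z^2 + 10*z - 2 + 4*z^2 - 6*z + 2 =0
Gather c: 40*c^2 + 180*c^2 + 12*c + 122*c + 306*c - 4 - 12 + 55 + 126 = 220*c^2 + 440*c + 165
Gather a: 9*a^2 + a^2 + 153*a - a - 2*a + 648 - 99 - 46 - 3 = 10*a^2 + 150*a + 500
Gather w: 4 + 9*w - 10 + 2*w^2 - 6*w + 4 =2*w^2 + 3*w - 2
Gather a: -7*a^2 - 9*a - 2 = -7*a^2 - 9*a - 2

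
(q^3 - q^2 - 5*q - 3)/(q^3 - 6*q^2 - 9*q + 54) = (q^2 + 2*q + 1)/(q^2 - 3*q - 18)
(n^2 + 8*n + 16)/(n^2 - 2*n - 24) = (n + 4)/(n - 6)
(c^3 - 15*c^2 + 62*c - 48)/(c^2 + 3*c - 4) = (c^2 - 14*c + 48)/(c + 4)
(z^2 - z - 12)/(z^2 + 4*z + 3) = (z - 4)/(z + 1)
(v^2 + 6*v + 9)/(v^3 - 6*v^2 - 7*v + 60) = (v + 3)/(v^2 - 9*v + 20)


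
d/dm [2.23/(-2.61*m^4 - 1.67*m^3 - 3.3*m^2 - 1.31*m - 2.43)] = (23.2812*m^3 + 11.1723*m^2 + 14.718*m + 2.9213)/(2.61*m^4 + 1.67*m^3 + 3.3*m^2 + 1.31*m + 2.43)^2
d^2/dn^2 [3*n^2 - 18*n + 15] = 6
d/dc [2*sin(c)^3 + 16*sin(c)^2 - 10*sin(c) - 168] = 2*(3*sin(c)^2 + 16*sin(c) - 5)*cos(c)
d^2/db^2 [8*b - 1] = 0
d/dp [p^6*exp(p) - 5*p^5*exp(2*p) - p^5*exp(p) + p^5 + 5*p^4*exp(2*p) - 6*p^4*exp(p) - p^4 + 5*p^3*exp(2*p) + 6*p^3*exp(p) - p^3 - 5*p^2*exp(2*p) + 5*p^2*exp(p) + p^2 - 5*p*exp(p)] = p^6*exp(p) - 10*p^5*exp(2*p) + 5*p^5*exp(p) - 15*p^4*exp(2*p) - 11*p^4*exp(p) + 5*p^4 + 30*p^3*exp(2*p) - 18*p^3*exp(p) - 4*p^3 + 5*p^2*exp(2*p) + 23*p^2*exp(p) - 3*p^2 - 10*p*exp(2*p) + 5*p*exp(p) + 2*p - 5*exp(p)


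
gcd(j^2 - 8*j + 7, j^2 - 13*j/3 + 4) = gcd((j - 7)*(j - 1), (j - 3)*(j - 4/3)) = 1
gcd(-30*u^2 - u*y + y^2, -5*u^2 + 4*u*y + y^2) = 5*u + y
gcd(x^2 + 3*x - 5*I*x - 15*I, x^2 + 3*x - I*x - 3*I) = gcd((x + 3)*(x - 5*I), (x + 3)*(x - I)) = x + 3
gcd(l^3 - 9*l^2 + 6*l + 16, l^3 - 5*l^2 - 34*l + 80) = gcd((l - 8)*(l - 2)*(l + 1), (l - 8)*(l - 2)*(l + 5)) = l^2 - 10*l + 16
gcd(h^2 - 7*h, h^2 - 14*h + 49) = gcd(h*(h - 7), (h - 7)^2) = h - 7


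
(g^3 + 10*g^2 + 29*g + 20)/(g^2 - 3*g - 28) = (g^2 + 6*g + 5)/(g - 7)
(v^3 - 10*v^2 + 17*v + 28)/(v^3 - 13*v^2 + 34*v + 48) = (v^2 - 11*v + 28)/(v^2 - 14*v + 48)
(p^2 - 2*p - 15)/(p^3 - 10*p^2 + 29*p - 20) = (p + 3)/(p^2 - 5*p + 4)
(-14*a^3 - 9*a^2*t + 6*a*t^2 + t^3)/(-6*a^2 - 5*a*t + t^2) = (-14*a^2 + 5*a*t + t^2)/(-6*a + t)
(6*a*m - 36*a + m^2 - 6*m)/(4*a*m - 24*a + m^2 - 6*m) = (6*a + m)/(4*a + m)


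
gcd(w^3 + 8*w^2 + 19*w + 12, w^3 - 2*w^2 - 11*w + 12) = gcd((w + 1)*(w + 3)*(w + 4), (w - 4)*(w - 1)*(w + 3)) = w + 3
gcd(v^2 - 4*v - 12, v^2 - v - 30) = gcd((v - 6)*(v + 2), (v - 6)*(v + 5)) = v - 6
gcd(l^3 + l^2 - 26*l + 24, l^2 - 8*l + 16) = l - 4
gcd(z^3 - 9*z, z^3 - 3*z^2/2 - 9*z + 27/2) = z^2 - 9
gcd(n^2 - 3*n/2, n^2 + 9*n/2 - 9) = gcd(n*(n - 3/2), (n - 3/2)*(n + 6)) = n - 3/2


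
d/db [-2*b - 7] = -2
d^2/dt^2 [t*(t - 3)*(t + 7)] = 6*t + 8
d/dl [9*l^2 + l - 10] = 18*l + 1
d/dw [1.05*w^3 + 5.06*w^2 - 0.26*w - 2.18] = 3.15*w^2 + 10.12*w - 0.26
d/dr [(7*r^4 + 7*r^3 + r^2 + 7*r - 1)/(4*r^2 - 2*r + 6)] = (28*r^5 - 7*r^4 + 70*r^3 + 48*r^2 + 10*r + 20)/(2*(4*r^4 - 4*r^3 + 13*r^2 - 6*r + 9))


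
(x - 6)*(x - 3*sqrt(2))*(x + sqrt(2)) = x^3 - 6*x^2 - 2*sqrt(2)*x^2 - 6*x + 12*sqrt(2)*x + 36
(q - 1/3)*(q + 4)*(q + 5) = q^3 + 26*q^2/3 + 17*q - 20/3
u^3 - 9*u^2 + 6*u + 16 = (u - 8)*(u - 2)*(u + 1)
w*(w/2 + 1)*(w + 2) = w^3/2 + 2*w^2 + 2*w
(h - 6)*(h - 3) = h^2 - 9*h + 18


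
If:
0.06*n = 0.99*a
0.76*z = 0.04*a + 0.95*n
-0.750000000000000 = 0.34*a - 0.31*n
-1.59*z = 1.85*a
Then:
No Solution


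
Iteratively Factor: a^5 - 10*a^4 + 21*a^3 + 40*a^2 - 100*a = (a + 2)*(a^4 - 12*a^3 + 45*a^2 - 50*a) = (a - 5)*(a + 2)*(a^3 - 7*a^2 + 10*a) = a*(a - 5)*(a + 2)*(a^2 - 7*a + 10) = a*(a - 5)^2*(a + 2)*(a - 2)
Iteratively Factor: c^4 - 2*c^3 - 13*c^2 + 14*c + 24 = (c - 2)*(c^3 - 13*c - 12) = (c - 4)*(c - 2)*(c^2 + 4*c + 3) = (c - 4)*(c - 2)*(c + 1)*(c + 3)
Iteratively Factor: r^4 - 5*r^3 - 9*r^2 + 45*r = (r)*(r^3 - 5*r^2 - 9*r + 45) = r*(r + 3)*(r^2 - 8*r + 15) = r*(r - 3)*(r + 3)*(r - 5)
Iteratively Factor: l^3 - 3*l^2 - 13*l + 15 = (l - 5)*(l^2 + 2*l - 3) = (l - 5)*(l - 1)*(l + 3)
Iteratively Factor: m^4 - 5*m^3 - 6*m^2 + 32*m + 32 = (m + 2)*(m^3 - 7*m^2 + 8*m + 16) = (m + 1)*(m + 2)*(m^2 - 8*m + 16) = (m - 4)*(m + 1)*(m + 2)*(m - 4)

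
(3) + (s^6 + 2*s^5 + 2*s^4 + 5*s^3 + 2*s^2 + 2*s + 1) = s^6 + 2*s^5 + 2*s^4 + 5*s^3 + 2*s^2 + 2*s + 4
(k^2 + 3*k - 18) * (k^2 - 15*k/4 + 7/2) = k^4 - 3*k^3/4 - 103*k^2/4 + 78*k - 63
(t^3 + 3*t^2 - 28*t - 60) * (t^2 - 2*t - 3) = t^5 + t^4 - 37*t^3 - 13*t^2 + 204*t + 180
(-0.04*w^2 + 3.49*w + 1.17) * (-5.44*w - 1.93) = 0.2176*w^3 - 18.9084*w^2 - 13.1005*w - 2.2581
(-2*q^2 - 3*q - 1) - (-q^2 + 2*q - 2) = -q^2 - 5*q + 1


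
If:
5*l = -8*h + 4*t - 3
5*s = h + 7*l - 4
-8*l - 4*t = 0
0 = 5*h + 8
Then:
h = -8/5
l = 49/65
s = -21/325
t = -98/65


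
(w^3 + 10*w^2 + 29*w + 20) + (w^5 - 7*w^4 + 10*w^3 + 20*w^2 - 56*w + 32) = w^5 - 7*w^4 + 11*w^3 + 30*w^2 - 27*w + 52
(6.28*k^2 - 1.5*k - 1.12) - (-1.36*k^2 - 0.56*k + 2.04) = 7.64*k^2 - 0.94*k - 3.16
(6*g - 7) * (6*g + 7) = 36*g^2 - 49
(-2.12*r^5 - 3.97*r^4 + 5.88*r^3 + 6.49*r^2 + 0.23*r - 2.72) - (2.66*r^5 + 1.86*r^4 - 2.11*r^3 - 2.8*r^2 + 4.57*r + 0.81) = -4.78*r^5 - 5.83*r^4 + 7.99*r^3 + 9.29*r^2 - 4.34*r - 3.53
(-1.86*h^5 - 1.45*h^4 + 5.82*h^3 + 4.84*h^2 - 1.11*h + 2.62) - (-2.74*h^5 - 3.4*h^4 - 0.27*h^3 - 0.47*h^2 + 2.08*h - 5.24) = 0.88*h^5 + 1.95*h^4 + 6.09*h^3 + 5.31*h^2 - 3.19*h + 7.86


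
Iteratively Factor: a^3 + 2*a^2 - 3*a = (a + 3)*(a^2 - a) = (a - 1)*(a + 3)*(a)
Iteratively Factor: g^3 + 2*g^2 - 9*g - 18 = (g + 3)*(g^2 - g - 6) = (g + 2)*(g + 3)*(g - 3)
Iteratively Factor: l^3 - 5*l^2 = (l)*(l^2 - 5*l) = l*(l - 5)*(l)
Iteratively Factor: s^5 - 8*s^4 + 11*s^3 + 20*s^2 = (s - 5)*(s^4 - 3*s^3 - 4*s^2) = (s - 5)*(s - 4)*(s^3 + s^2) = s*(s - 5)*(s - 4)*(s^2 + s) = s*(s - 5)*(s - 4)*(s + 1)*(s)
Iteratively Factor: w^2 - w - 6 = (w + 2)*(w - 3)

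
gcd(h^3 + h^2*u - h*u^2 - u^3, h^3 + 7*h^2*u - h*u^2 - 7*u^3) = -h^2 + u^2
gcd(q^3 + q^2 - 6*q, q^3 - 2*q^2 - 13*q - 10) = 1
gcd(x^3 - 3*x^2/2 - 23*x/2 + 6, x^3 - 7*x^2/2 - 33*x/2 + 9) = x^2 + 5*x/2 - 3/2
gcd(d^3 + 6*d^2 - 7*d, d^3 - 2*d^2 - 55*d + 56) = d^2 + 6*d - 7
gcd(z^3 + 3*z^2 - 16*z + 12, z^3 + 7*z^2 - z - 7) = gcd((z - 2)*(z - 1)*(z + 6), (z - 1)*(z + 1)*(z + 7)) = z - 1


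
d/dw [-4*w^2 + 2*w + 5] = 2 - 8*w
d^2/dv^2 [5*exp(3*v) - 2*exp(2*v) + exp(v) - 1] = (45*exp(2*v) - 8*exp(v) + 1)*exp(v)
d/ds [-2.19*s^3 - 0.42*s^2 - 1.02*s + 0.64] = -6.57*s^2 - 0.84*s - 1.02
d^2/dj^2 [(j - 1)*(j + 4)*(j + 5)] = 6*j + 16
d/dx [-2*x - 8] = -2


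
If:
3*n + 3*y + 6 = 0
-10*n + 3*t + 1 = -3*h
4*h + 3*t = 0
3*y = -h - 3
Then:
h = 33/13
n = -2/13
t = -44/13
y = -24/13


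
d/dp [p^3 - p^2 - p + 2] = 3*p^2 - 2*p - 1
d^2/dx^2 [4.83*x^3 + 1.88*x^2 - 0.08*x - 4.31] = 28.98*x + 3.76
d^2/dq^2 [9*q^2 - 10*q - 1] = 18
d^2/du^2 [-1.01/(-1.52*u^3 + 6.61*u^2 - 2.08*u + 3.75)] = ((13.3522 - 9.2112*u)*(1.52*u^3 - 6.61*u^2 + 2.08*u - 3.75) + 1.01*(4.56*u^2 - 13.22*u + 2.08)*(9.12*u^2 - 26.44*u + 4.16))/(1.52*u^3 - 6.61*u^2 + 2.08*u - 3.75)^3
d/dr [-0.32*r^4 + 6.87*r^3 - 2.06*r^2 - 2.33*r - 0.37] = -1.28*r^3 + 20.61*r^2 - 4.12*r - 2.33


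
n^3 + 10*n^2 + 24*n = n*(n + 4)*(n + 6)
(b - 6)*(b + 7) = b^2 + b - 42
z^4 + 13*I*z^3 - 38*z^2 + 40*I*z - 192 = (z - 2*I)*(z + 3*I)*(z + 4*I)*(z + 8*I)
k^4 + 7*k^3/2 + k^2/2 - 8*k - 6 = (k - 3/2)*(k + 1)*(k + 2)^2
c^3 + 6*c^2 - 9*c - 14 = (c - 2)*(c + 1)*(c + 7)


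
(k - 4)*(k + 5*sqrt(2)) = k^2 - 4*k + 5*sqrt(2)*k - 20*sqrt(2)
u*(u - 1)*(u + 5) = u^3 + 4*u^2 - 5*u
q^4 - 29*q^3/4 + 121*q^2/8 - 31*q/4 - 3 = (q - 4)*(q - 2)*(q - 3/2)*(q + 1/4)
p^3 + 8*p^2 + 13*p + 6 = (p + 1)^2*(p + 6)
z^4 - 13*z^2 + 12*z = z*(z - 3)*(z - 1)*(z + 4)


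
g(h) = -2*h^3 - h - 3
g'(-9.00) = -487.00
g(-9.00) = 1464.00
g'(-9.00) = -487.00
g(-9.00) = 1464.00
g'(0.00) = -1.00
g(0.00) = -3.00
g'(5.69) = -195.26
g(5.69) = -377.13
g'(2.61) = -41.87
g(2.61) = -41.17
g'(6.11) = -224.99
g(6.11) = -465.31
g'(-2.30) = -32.74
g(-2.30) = 23.63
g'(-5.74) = -198.69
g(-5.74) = 380.98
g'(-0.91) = -5.97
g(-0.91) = -0.58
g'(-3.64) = -80.50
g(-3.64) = 97.10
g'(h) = -6*h^2 - 1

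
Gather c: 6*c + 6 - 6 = 6*c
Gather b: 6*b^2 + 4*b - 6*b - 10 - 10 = 6*b^2 - 2*b - 20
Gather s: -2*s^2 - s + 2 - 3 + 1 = -2*s^2 - s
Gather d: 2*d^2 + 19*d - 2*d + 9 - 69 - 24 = 2*d^2 + 17*d - 84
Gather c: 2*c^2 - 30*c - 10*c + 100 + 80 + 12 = 2*c^2 - 40*c + 192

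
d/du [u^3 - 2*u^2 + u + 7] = 3*u^2 - 4*u + 1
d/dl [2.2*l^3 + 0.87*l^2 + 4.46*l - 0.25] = 6.6*l^2 + 1.74*l + 4.46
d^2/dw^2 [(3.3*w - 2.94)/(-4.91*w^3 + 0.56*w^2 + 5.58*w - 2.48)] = (-477.34038*w^5 + 904.975848*w^4 - 312.236424*w^3 + 4.43599200000017*w^2 - 187.17552*w + 99.914736)/(118.370771*w^9 - 40.501608*w^8 - 398.950266*w^7 + 271.245256*w^6 + 412.47546*w^5 - 457.655232*w^4 - 36.648696*w^3 + 221.322144*w^2 - 102.957696*w + 15.252992)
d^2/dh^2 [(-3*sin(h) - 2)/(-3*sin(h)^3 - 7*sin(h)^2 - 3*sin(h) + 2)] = (-108*sin(h)^7 - 351*sin(h)^6 - 339*sin(h)^5 - 5*sin(h)^4 + 426*sin(h)^3 + 764*sin(h)^2 + 552*sin(h) + 128)/(3*sin(h)^3 + 7*sin(h)^2 + 3*sin(h) - 2)^3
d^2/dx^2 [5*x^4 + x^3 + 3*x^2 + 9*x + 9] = 60*x^2 + 6*x + 6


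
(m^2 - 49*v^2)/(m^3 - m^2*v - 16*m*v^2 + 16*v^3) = (m^2 - 49*v^2)/(m^3 - m^2*v - 16*m*v^2 + 16*v^3)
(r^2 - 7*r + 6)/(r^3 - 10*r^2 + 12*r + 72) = (r - 1)/(r^2 - 4*r - 12)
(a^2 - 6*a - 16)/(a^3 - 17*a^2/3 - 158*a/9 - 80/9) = 9*(a + 2)/(9*a^2 + 21*a + 10)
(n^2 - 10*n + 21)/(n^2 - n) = (n^2 - 10*n + 21)/(n*(n - 1))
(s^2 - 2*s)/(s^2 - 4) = s/(s + 2)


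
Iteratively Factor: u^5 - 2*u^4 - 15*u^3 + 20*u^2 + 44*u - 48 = (u - 4)*(u^4 + 2*u^3 - 7*u^2 - 8*u + 12) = (u - 4)*(u - 1)*(u^3 + 3*u^2 - 4*u - 12) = (u - 4)*(u - 2)*(u - 1)*(u^2 + 5*u + 6) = (u - 4)*(u - 2)*(u - 1)*(u + 3)*(u + 2)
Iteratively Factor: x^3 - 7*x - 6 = (x - 3)*(x^2 + 3*x + 2) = (x - 3)*(x + 2)*(x + 1)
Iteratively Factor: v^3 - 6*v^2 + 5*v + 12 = (v + 1)*(v^2 - 7*v + 12) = (v - 3)*(v + 1)*(v - 4)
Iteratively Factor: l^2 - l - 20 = (l - 5)*(l + 4)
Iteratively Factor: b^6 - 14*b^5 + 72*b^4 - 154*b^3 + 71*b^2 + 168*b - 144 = (b - 3)*(b^5 - 11*b^4 + 39*b^3 - 37*b^2 - 40*b + 48) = (b - 3)*(b - 1)*(b^4 - 10*b^3 + 29*b^2 - 8*b - 48) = (b - 3)^2*(b - 1)*(b^3 - 7*b^2 + 8*b + 16) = (b - 4)*(b - 3)^2*(b - 1)*(b^2 - 3*b - 4) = (b - 4)^2*(b - 3)^2*(b - 1)*(b + 1)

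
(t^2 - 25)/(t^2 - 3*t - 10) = (t + 5)/(t + 2)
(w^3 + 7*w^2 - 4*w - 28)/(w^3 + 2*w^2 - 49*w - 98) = (w - 2)/(w - 7)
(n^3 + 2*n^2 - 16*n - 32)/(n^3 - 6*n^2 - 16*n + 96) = (n + 2)/(n - 6)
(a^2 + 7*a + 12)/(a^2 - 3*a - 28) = (a + 3)/(a - 7)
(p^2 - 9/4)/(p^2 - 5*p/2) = (4*p^2 - 9)/(2*p*(2*p - 5))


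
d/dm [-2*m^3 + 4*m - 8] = 4 - 6*m^2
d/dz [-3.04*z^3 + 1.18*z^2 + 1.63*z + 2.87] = -9.12*z^2 + 2.36*z + 1.63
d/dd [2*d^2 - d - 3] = 4*d - 1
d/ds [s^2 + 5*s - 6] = 2*s + 5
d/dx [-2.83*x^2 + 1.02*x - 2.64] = 1.02 - 5.66*x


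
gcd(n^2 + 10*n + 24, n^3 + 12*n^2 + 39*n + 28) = n + 4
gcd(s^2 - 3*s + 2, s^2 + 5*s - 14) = s - 2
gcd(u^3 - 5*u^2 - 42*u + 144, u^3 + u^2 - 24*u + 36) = u^2 + 3*u - 18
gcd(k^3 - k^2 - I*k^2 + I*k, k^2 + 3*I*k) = k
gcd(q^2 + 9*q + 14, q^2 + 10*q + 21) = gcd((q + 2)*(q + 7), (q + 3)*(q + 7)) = q + 7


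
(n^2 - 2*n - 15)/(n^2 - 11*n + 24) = (n^2 - 2*n - 15)/(n^2 - 11*n + 24)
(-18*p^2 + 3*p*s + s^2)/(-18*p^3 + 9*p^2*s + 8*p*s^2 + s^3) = (3*p - s)/(3*p^2 - 2*p*s - s^2)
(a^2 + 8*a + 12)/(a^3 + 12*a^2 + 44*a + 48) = 1/(a + 4)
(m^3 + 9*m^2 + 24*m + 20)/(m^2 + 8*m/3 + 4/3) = 3*(m^2 + 7*m + 10)/(3*m + 2)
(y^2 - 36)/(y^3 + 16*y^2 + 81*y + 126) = (y - 6)/(y^2 + 10*y + 21)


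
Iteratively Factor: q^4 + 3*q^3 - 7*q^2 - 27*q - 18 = (q + 3)*(q^3 - 7*q - 6) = (q - 3)*(q + 3)*(q^2 + 3*q + 2) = (q - 3)*(q + 1)*(q + 3)*(q + 2)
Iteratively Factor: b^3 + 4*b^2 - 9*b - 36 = (b - 3)*(b^2 + 7*b + 12) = (b - 3)*(b + 3)*(b + 4)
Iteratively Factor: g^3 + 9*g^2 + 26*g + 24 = (g + 3)*(g^2 + 6*g + 8) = (g + 2)*(g + 3)*(g + 4)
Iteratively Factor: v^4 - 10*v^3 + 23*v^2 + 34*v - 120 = (v - 4)*(v^3 - 6*v^2 - v + 30) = (v - 4)*(v - 3)*(v^2 - 3*v - 10) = (v - 5)*(v - 4)*(v - 3)*(v + 2)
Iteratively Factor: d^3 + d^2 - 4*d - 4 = (d - 2)*(d^2 + 3*d + 2) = (d - 2)*(d + 1)*(d + 2)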